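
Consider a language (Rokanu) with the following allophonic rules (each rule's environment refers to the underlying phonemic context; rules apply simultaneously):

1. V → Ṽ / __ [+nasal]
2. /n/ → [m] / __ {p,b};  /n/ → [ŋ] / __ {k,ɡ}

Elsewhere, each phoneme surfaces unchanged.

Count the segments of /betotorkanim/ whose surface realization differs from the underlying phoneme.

Segments that undergo a rule: /a/ → [ã] (rule 1); /i/ → [ĩ] (rule 1).
All other segments surface unchanged.

2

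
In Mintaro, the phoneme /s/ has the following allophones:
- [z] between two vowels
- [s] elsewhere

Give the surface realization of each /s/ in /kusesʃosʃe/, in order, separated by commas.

[z], [s], [s]

Occurrence 1 (position 3): between two vowels → [z].
Occurrence 2 (position 5): no conditioning environment matches → elsewhere allophone [s].
Occurrence 3 (position 8): no conditioning environment matches → elsewhere allophone [s].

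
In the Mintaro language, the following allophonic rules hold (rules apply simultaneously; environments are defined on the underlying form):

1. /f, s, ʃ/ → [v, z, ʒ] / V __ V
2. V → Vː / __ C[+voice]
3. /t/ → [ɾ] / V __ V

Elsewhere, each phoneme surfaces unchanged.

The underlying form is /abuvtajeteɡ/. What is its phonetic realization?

Rule 2 applies to /a/ (word-initial: before a voiced consonant) → [aː].
/b/ — not in any rule's target class → [b].
/u/ (between /b/ and /v/) occurs before a voiced consonant → [uː] by rule 2.
/v/ stays [v].
/t/ (between /v/ and /a/) fails the environment for rule 3, so it stays [t].
/a/ (between /t/ and /j/) occurs before a voiced consonant → [aː] by rule 2.
/j/ — not in any rule's target class → [j].
/e/ (between /j/ and /t/) is in the target of rule 2 but the environment (before a voiced consonant) is not met → [e].
/t/ (between /e/ and /e/): between two vowels, so rule 3 applies → [ɾ].
/e/ — between /t/ and /ɡ/, before a voiced consonant — surfaces as [eː] (rule 2).
/ɡ/ — not in any rule's target class → [ɡ].

[aːbuːvtaːjeɾeːɡ]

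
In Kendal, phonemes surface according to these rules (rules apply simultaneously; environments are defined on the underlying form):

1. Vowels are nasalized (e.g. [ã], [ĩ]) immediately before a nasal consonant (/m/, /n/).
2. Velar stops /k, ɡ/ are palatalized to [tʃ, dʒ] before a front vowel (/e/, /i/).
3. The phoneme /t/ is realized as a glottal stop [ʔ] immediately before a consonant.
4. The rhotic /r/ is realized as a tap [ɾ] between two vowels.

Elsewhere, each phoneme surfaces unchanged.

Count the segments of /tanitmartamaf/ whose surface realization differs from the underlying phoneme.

3

Segments that undergo a rule: /a/ → [ã] (rule 1); /t/ → [ʔ] (rule 3); /a/ → [ã] (rule 1).
All other segments surface unchanged.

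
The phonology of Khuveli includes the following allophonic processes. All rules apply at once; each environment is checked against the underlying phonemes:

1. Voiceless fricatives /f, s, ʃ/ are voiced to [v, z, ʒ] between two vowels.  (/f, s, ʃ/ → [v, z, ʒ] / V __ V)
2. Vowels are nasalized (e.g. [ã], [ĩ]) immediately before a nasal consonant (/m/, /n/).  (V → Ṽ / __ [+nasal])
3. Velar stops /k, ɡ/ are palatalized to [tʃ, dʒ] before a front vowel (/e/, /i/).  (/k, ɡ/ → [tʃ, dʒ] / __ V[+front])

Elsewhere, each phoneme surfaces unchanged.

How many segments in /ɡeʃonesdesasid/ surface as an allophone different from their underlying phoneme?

5

Segments that undergo a rule: /ɡ/ → [dʒ] (rule 3); /ʃ/ → [ʒ] (rule 1); /o/ → [õ] (rule 2); /s/ → [z] (rule 1); /s/ → [z] (rule 1).
All other segments surface unchanged.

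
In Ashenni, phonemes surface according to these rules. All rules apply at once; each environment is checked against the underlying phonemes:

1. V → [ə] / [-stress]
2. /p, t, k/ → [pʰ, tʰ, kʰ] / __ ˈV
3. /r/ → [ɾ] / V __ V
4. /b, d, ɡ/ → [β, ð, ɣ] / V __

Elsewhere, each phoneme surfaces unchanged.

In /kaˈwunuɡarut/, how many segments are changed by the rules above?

6

Segments that undergo a rule: /a/ → [ə] (rule 1); /u/ → [ə] (rule 1); /ɡ/ → [ɣ] (rule 4); /a/ → [ə] (rule 1); /r/ → [ɾ] (rule 3); /u/ → [ə] (rule 1).
All other segments surface unchanged.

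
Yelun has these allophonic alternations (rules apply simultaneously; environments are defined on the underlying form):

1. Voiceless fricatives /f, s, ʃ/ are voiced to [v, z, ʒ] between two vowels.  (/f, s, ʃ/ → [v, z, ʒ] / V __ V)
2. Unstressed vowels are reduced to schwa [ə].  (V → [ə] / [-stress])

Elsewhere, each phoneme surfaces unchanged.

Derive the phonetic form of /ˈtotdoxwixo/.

/o/ (between /t/ and /t/): rule 2 targets it, but not in an unstressed syllable → unchanged [o].
/o/ (between /d/ and /x/) occurs in an unstressed syllable → [ə] by rule 2.
/i/ — between /w/ and /x/, in an unstressed syllable — surfaces as [ə] (rule 2).
Rule 2 applies to /o/ (word-final: in an unstressed syllable) → [ə].

[ˈtotdəxwəxə]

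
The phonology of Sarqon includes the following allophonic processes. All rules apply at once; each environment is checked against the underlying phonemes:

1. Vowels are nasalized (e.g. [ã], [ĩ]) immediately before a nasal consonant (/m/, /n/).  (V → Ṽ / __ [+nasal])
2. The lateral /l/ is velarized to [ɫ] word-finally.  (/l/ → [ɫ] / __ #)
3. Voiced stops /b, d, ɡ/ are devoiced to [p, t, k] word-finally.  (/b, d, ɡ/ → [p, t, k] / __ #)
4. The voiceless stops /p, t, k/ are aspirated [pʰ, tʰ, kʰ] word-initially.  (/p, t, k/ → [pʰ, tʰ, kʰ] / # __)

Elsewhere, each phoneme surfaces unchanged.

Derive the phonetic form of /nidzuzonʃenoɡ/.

[nidzuzõnʃẽnok]

/i/ (between /n/ and /d/): rule 1 targets it, but not before a nasal consonant → unchanged [i].
/d/ (between /i/ and /z/): rule 3 targets it, but not word-finally → unchanged [d].
/u/ (between /z/ and /z/) fails the environment for rule 1, so it stays [u].
Rule 1 applies to /o/ (between /z/ and /n/: before a nasal consonant) → [õ].
/e/ meets the environment for rule 1 (before a nasal consonant) → [ẽ].
/o/ — between /n/ and /ɡ/; rule 1 does not apply here → [o].
/ɡ/ — word-final, word-finally — surfaces as [k] (rule 3).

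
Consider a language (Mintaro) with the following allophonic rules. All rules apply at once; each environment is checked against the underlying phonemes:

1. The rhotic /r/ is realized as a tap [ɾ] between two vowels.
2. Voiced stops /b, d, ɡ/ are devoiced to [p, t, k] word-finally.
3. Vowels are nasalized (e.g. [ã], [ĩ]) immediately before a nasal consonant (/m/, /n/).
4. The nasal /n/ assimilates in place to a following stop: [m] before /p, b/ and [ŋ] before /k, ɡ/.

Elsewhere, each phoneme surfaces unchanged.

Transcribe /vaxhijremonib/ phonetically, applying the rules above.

[vaxhijrẽmõnip]

/a/ — between /v/ and /x/; rule 3 does not apply here → [a].
/i/ (between /h/ and /j/) fails the environment for rule 3, so it stays [i].
/r/ (between /j/ and /e/): rule 1 targets it, but not between two vowels → unchanged [r].
/e/ meets the environment for rule 3 (before a nasal consonant) → [ẽ].
/o/ — between /m/ and /n/, before a nasal consonant — surfaces as [õ] (rule 3).
/n/ (between /o/ and /i/) fails the environment for rule 4, so it stays [n].
/i/ (between /n/ and /b/): rule 3 targets it, but not before a nasal consonant → unchanged [i].
/b/ (word-final): word-finally, so rule 2 applies → [p].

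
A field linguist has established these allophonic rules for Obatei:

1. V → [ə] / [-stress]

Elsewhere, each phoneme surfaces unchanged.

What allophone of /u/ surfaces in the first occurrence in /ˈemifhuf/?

Rule 1 applies to /u/ (between /h/ and /f/: in an unstressed syllable) → [ə].

[ə]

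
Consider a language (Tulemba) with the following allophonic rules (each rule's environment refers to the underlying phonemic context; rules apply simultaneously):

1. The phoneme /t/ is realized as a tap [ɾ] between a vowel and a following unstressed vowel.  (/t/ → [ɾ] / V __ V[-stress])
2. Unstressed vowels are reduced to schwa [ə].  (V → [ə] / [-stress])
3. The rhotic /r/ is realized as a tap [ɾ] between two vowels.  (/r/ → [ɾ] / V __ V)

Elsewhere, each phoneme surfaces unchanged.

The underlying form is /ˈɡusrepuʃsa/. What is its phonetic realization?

/u/ (between /ɡ/ and /s/): rule 2 targets it, but not in an unstressed syllable → unchanged [u].
/r/ (between /s/ and /e/) is in the target of rule 3 but the environment (between two vowels) is not met → [r].
/e/ — between /r/ and /p/, in an unstressed syllable — surfaces as [ə] (rule 2).
/u/ meets the environment for rule 2 (in an unstressed syllable) → [ə].
/a/ (word-final): in an unstressed syllable, so rule 2 applies → [ə].

[ˈɡusrəpəʃsə]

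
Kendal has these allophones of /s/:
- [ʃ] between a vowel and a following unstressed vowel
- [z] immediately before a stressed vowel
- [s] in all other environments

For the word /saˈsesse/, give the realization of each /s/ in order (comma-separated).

Occurrence 1 (position 1): no conditioning environment matches → elsewhere allophone [s].
Occurrence 2 (position 3): immediately before a stressed vowel → [z].
Occurrence 3 (position 5): no conditioning environment matches → elsewhere allophone [s].
Occurrence 4 (position 6): no conditioning environment matches → elsewhere allophone [s].

[s], [z], [s], [s]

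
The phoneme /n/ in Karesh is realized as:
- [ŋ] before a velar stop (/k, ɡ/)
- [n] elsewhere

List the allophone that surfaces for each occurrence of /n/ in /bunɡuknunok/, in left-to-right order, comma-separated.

[ŋ], [n], [n]

Occurrence 1 (position 3): before a velar stop → [ŋ].
Occurrence 2 (position 7): no conditioning environment matches → elsewhere allophone [n].
Occurrence 3 (position 9): no conditioning environment matches → elsewhere allophone [n].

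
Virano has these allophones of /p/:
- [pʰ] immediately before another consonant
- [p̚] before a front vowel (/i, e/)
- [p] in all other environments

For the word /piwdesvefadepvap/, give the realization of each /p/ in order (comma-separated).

Occurrence 1 (position 1): before a front vowel (/i, e/) → [p̚].
Occurrence 2 (position 13): immediately before another consonant → [pʰ].
Occurrence 3 (position 16): no conditioning environment matches → elsewhere allophone [p].

[p̚], [pʰ], [p]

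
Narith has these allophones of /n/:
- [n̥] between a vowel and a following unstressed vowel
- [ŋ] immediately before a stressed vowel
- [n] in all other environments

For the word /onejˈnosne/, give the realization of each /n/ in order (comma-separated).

Occurrence 1 (position 2): between a vowel and a following unstressed vowel → [n̥].
Occurrence 2 (position 5): immediately before a stressed vowel → [ŋ].
Occurrence 3 (position 8): no conditioning environment matches → elsewhere allophone [n].

[n̥], [ŋ], [n]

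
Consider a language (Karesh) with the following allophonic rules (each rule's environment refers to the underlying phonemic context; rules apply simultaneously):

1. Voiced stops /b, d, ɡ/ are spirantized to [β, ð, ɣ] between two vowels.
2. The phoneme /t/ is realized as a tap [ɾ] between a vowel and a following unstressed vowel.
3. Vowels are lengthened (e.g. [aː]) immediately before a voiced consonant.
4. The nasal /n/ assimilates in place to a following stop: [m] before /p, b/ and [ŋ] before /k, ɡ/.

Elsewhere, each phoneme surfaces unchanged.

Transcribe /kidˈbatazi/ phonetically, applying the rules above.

/i/ (between /k/ and /d/) occurs before a voiced consonant → [iː] by rule 3.
/d/ (between /i/ and /b/) fails the environment for rule 1, so it stays [d].
/b/ (between /d/ and /a/) fails the environment for rule 1, so it stays [b].
/a/ (between /b/ and /t/) is in the target of rule 3 but the environment (before a voiced consonant) is not met → [a].
Rule 2 applies to /t/ (between /a/ and /a/: between a vowel and a following unstressed vowel) → [ɾ].
/a/ (between /t/ and /z/): before a voiced consonant, so rule 3 applies → [aː].
/i/ (word-final) is in the target of rule 3 but the environment (before a voiced consonant) is not met → [i].

[kiːdˈbaɾaːzi]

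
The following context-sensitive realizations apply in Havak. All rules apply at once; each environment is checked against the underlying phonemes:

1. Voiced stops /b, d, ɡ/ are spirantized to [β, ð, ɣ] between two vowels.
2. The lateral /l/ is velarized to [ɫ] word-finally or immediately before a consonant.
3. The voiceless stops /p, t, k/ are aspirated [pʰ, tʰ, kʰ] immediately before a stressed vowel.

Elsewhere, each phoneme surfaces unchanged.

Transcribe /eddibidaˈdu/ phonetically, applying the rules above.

/d/ (between /e/ and /d/) is in the target of rule 1 but the environment (between two vowels) is not met → [d].
/d/ — between /d/ and /i/; rule 1 does not apply here → [d].
/b/ meets the environment for rule 1 (between two vowels) → [β].
Rule 1 applies to /d/ (between /i/ and /a/: between two vowels) → [ð].
/d/ (between /a/ and /u/): between two vowels, so rule 1 applies → [ð].

[eddiβiðaˈðu]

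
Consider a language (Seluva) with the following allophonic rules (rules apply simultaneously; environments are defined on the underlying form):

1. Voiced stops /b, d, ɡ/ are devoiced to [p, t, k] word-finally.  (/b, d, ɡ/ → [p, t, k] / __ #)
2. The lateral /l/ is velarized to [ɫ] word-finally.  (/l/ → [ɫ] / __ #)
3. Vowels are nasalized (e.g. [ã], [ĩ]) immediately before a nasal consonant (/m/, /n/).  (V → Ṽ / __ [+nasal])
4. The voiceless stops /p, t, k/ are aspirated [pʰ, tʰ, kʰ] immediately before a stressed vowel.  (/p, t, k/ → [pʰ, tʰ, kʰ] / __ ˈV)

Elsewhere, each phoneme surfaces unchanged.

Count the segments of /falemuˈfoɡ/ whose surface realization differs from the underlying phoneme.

Segments that undergo a rule: /e/ → [ẽ] (rule 3); /ɡ/ → [k] (rule 1).
All other segments surface unchanged.

2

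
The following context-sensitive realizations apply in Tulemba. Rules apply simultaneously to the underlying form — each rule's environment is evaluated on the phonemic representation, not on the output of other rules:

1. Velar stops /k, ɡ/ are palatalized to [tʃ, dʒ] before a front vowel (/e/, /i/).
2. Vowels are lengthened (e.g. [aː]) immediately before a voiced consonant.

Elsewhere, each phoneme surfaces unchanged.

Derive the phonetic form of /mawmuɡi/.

/m/ stays [m].
/a/ — between /m/ and /w/, before a voiced consonant — surfaces as [aː] (rule 2).
/w/ (between /a/ and /m/): no rule targets it → [w].
/m/ (between /w/ and /u/): no rule targets it → [m].
Rule 2 applies to /u/ (between /m/ and /ɡ/: before a voiced consonant) → [uː].
/ɡ/ meets the environment for rule 1 (before a front vowel) → [dʒ].
/i/ — word-final; rule 2 does not apply here → [i].

[maːwmuːdʒi]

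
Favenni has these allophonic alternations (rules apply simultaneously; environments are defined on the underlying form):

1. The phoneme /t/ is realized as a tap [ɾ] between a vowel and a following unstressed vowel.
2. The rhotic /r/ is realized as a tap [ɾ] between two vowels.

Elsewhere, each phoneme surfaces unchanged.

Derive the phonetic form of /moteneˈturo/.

/m/ (word-initial) is unaffected → [m].
/o/ (between /m/ and /t/) is unaffected → [o].
/t/ meets the environment for rule 1 (between a vowel and a following unstressed vowel) → [ɾ].
/e/ (between /t/ and /n/): no rule targets it → [e].
/n/ (between /e/ and /e/): no rule targets it → [n].
/e/ (between /n/ and /t/): no rule targets it → [e].
/t/ (between /e/ and /u/): rule 1 targets it, but not between a vowel and a following unstressed vowel → unchanged [t].
/u/ — not in any rule's target class → [u].
/r/ (between /u/ and /o/): between two vowels, so rule 2 applies → [ɾ].
/o/ — not in any rule's target class → [o].

[moɾeneˈtuɾo]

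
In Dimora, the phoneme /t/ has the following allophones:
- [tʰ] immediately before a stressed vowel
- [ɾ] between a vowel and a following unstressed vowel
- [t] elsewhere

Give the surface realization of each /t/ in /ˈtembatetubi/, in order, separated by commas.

Occurrence 1 (position 1): immediately before a stressed vowel → [tʰ].
Occurrence 2 (position 6): between a vowel and an unstressed vowel → [ɾ].
Occurrence 3 (position 8): between a vowel and an unstressed vowel → [ɾ].

[tʰ], [ɾ], [ɾ]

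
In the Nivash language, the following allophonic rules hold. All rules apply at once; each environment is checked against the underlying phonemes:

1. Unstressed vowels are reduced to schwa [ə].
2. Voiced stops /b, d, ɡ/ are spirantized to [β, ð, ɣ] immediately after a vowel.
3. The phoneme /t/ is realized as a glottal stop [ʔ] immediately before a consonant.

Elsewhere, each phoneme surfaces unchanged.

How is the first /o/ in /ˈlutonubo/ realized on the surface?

/o/ (between /t/ and /n/): in an unstressed syllable, so rule 1 applies → [ə].

[ə]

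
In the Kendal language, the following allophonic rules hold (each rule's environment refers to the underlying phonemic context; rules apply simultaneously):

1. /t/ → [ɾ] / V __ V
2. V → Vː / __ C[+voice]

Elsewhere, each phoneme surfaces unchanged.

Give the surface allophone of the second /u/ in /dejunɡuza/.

[uː]

/u/ — between /ɡ/ and /z/, before a voiced consonant — surfaces as [uː] (rule 2).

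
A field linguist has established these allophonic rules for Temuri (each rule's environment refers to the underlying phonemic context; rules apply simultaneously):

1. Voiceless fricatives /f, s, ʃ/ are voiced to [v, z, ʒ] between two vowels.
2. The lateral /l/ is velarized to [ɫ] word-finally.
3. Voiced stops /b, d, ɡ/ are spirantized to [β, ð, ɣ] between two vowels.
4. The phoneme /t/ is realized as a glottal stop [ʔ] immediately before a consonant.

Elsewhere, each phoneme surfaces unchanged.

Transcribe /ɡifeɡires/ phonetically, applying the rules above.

/ɡ/ (word-initial) fails the environment for rule 3, so it stays [ɡ].
/i/ — not in any rule's target class → [i].
/f/ — between /i/ and /e/, between two vowels — surfaces as [v] (rule 1).
/e/ (between /f/ and /ɡ/): no rule targets it → [e].
/ɡ/ (between /e/ and /i/) occurs between two vowels → [ɣ] by rule 3.
/i/ (between /ɡ/ and /r/) is unaffected → [i].
/r/ (between /i/ and /e/): no rule targets it → [r].
/e/ stays [e].
/s/ (word-final) fails the environment for rule 1, so it stays [s].

[ɡiveɣires]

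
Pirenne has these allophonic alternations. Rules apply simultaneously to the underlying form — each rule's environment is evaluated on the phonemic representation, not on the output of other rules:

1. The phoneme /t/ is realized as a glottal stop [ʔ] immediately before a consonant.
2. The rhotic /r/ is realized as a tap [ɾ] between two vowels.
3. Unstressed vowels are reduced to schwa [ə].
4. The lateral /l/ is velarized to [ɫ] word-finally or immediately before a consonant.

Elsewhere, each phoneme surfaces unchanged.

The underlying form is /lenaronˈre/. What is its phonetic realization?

[lənəɾənˈre]

/l/ (word-initial) fails the environment for rule 4, so it stays [l].
Rule 3 applies to /e/ (between /l/ and /n/: in an unstressed syllable) → [ə].
Rule 3 applies to /a/ (between /n/ and /r/: in an unstressed syllable) → [ə].
/r/ (between /a/ and /o/) occurs between two vowels → [ɾ] by rule 2.
Rule 3 applies to /o/ (between /r/ and /n/: in an unstressed syllable) → [ə].
/r/ (between /n/ and /e/) fails the environment for rule 2, so it stays [r].
/e/ (word-final): rule 3 targets it, but not in an unstressed syllable → unchanged [e].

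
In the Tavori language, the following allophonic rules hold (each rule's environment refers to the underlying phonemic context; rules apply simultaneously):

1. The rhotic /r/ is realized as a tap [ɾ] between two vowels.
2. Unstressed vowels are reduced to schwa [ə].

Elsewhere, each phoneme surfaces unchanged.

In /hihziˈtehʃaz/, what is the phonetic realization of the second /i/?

/i/ — between /z/ and /t/, in an unstressed syllable — surfaces as [ə] (rule 2).

[ə]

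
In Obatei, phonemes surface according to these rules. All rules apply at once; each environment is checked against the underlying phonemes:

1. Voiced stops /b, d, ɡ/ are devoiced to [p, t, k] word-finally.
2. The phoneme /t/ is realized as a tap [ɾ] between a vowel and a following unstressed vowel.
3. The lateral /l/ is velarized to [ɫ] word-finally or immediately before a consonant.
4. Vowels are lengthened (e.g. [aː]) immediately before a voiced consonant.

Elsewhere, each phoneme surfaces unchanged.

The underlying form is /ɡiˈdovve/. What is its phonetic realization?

/ɡ/ (word-initial) is in the target of rule 1 but the environment (word-finally) is not met → [ɡ].
/i/ (between /ɡ/ and /d/) occurs before a voiced consonant → [iː] by rule 4.
/d/ (between /i/ and /o/) fails the environment for rule 1, so it stays [d].
/o/ meets the environment for rule 4 (before a voiced consonant) → [oː].
/v/ stays [v].
/v/ — not in any rule's target class → [v].
/e/ (word-final) is in the target of rule 4 but the environment (before a voiced consonant) is not met → [e].

[ɡiːˈdoːvve]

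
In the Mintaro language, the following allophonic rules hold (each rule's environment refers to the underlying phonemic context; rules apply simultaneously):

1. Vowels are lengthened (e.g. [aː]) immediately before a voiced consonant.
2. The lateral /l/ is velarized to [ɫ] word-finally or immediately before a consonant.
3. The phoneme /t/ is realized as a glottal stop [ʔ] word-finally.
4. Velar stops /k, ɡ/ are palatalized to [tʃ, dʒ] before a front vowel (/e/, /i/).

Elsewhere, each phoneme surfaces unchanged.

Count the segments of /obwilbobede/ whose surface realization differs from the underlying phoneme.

5

Segments that undergo a rule: /o/ → [oː] (rule 1); /i/ → [iː] (rule 1); /l/ → [ɫ] (rule 2); /o/ → [oː] (rule 1); /e/ → [eː] (rule 1).
All other segments surface unchanged.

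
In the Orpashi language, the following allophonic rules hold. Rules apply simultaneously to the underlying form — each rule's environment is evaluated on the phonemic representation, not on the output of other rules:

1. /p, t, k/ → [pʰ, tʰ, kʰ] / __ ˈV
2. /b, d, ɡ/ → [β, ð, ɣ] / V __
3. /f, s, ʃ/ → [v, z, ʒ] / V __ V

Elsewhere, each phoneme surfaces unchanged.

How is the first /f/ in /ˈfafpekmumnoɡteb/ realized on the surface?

[f]

/f/ (word-initial) is in the target of rule 3 but the environment (between two vowels) is not met → [f].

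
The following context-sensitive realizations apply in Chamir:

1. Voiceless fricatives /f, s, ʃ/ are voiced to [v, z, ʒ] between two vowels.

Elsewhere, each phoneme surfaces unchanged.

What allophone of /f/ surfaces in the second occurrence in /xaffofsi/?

/f/ (between /f/ and /o/) is in the target of rule 1 but the environment (between two vowels) is not met → [f].

[f]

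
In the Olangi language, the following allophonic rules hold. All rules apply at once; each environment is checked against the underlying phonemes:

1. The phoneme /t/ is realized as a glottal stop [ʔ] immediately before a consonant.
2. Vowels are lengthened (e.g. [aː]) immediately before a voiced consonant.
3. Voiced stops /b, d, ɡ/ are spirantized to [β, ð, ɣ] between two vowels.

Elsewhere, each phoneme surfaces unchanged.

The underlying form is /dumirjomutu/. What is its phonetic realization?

/d/ (word-initial) is in the target of rule 3 but the environment (between two vowels) is not met → [d].
Rule 2 applies to /u/ (between /d/ and /m/: before a voiced consonant) → [uː].
/m/ stays [m].
/i/ — between /m/ and /r/, before a voiced consonant — surfaces as [iː] (rule 2).
/r/ stays [r].
/j/ stays [j].
/o/ — between /j/ and /m/, before a voiced consonant — surfaces as [oː] (rule 2).
/m/ — not in any rule's target class → [m].
/u/ — between /m/ and /t/; rule 2 does not apply here → [u].
/t/ (between /u/ and /u/) is in the target of rule 1 but the environment (immediately before a consonant) is not met → [t].
/u/ (word-final): rule 2 targets it, but not before a voiced consonant → unchanged [u].

[duːmiːrjoːmutu]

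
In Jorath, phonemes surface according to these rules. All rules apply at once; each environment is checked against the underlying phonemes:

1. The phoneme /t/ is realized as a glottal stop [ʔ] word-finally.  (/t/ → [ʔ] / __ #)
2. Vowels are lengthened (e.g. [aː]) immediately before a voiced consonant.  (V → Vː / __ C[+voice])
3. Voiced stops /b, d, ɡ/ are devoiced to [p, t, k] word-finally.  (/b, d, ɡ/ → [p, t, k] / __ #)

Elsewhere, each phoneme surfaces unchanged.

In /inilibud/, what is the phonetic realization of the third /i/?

Rule 2 applies to /i/ (between /l/ and /b/: before a voiced consonant) → [iː].

[iː]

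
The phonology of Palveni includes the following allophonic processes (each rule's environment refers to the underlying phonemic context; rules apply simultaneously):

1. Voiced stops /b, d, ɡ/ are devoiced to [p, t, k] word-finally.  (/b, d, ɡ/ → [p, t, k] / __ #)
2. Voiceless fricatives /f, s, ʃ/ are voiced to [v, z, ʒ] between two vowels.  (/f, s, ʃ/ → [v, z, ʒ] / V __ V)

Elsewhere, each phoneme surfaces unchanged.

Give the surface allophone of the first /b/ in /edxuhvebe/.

[b]

/b/ (between /e/ and /e/) is in the target of rule 1 but the environment (word-finally) is not met → [b].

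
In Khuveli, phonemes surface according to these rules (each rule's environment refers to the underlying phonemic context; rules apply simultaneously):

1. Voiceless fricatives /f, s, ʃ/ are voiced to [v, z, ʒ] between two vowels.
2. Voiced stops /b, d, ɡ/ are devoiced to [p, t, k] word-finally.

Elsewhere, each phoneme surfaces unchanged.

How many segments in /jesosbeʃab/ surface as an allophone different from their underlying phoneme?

Segments that undergo a rule: /s/ → [z] (rule 1); /ʃ/ → [ʒ] (rule 1); /b/ → [p] (rule 2).
All other segments surface unchanged.

3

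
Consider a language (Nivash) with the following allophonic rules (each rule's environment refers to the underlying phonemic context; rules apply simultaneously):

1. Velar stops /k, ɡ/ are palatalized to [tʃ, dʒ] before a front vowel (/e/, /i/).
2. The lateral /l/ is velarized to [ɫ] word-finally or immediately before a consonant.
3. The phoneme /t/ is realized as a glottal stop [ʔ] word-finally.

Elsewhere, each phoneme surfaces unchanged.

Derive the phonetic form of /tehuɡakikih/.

/t/ (word-initial): rule 3 targets it, but not word-finally → unchanged [t].
/ɡ/ — between /u/ and /a/; rule 1 does not apply here → [ɡ].
/k/ — between /a/ and /i/, before a front vowel — surfaces as [tʃ] (rule 1).
/k/ — between /i/ and /i/, before a front vowel — surfaces as [tʃ] (rule 1).

[tehuɡatʃitʃih]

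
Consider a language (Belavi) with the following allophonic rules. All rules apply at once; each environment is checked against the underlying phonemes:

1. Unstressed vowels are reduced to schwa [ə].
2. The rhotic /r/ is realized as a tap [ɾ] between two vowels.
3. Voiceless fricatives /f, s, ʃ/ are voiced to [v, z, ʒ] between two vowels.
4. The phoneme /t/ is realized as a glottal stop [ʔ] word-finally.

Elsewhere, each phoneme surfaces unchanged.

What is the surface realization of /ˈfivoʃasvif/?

[ˈfivəʒəsvəf]

/f/ — word-initial; rule 3 does not apply here → [f].
/i/ (between /f/ and /v/) fails the environment for rule 1, so it stays [i].
/v/ (between /i/ and /o/): no rule targets it → [v].
/o/ — between /v/ and /ʃ/, in an unstressed syllable — surfaces as [ə] (rule 1).
/ʃ/ (between /o/ and /a/): between two vowels, so rule 3 applies → [ʒ].
/a/ (between /ʃ/ and /s/) occurs in an unstressed syllable → [ə] by rule 1.
/s/ (between /a/ and /v/) fails the environment for rule 3, so it stays [s].
/v/ — not in any rule's target class → [v].
/i/ (between /v/ and /f/): in an unstressed syllable, so rule 1 applies → [ə].
/f/ (word-final) fails the environment for rule 3, so it stays [f].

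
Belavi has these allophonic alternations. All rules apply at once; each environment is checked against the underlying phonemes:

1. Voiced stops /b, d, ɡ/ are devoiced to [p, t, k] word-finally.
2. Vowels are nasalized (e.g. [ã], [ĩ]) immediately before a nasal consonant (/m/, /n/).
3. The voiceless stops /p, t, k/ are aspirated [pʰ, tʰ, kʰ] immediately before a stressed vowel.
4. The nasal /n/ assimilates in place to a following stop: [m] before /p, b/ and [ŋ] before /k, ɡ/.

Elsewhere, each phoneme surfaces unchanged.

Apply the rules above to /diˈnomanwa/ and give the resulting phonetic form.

/d/ (word-initial) is in the target of rule 1 but the environment (word-finally) is not met → [d].
Rule 2 applies to /i/ (between /d/ and /n/: before a nasal consonant) → [ĩ].
/n/ (between /i/ and /o/) is in the target of rule 4 but the environment (before a labial or velar stop) is not met → [n].
/o/ meets the environment for rule 2 (before a nasal consonant) → [õ].
/m/ (between /o/ and /a/) is unaffected → [m].
Rule 2 applies to /a/ (between /m/ and /n/: before a nasal consonant) → [ã].
/n/ — between /a/ and /w/; rule 4 does not apply here → [n].
/w/ stays [w].
/a/ (word-final) fails the environment for rule 2, so it stays [a].

[dĩˈnõmãnwa]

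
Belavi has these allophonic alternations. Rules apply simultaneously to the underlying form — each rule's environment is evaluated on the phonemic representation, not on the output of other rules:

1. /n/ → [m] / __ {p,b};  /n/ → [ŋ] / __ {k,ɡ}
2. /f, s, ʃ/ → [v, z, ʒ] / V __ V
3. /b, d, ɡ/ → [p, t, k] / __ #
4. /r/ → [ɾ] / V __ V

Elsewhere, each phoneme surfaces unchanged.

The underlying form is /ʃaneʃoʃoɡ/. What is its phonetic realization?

[ʃaneʒoʒok]

/ʃ/ (word-initial): rule 2 targets it, but not between two vowels → unchanged [ʃ].
/a/ — not in any rule's target class → [a].
/n/ (between /a/ and /e/) fails the environment for rule 1, so it stays [n].
/e/ stays [e].
/ʃ/ (between /e/ and /o/) occurs between two vowels → [ʒ] by rule 2.
/o/ — not in any rule's target class → [o].
/ʃ/ (between /o/ and /o/) occurs between two vowels → [ʒ] by rule 2.
/o/ — not in any rule's target class → [o].
/ɡ/ meets the environment for rule 3 (word-finally) → [k].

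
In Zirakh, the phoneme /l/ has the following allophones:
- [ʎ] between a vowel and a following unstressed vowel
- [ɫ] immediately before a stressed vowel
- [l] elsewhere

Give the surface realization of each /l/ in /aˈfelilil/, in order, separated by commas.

Occurrence 1 (position 4): between a vowel and a following unstressed vowel → [ʎ].
Occurrence 2 (position 6): between a vowel and a following unstressed vowel → [ʎ].
Occurrence 3 (position 8): no conditioning environment matches → elsewhere allophone [l].

[ʎ], [ʎ], [l]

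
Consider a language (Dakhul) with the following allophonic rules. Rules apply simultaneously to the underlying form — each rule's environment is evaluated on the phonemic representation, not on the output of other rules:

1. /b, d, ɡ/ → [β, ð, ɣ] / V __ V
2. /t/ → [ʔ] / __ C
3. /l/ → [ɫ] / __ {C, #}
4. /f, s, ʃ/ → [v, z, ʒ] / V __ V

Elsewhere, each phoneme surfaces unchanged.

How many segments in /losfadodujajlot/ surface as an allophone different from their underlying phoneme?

2

Segments that undergo a rule: /d/ → [ð] (rule 1); /d/ → [ð] (rule 1).
All other segments surface unchanged.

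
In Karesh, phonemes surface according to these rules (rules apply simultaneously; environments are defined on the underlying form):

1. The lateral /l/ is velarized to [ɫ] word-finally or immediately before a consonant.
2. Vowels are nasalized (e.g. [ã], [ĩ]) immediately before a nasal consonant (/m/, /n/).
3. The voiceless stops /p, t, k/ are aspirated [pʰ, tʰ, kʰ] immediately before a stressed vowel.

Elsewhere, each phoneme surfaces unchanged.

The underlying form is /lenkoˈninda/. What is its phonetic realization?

/l/ (word-initial) is in the target of rule 1 but the environment (word-finally or immediately before a consonant) is not met → [l].
/e/ (between /l/ and /n/): before a nasal consonant, so rule 2 applies → [ẽ].
/n/ — not in any rule's target class → [n].
/k/ — between /n/ and /o/; rule 3 does not apply here → [k].
/o/ meets the environment for rule 2 (before a nasal consonant) → [õ].
/n/ (between /o/ and /i/): no rule targets it → [n].
/i/ meets the environment for rule 2 (before a nasal consonant) → [ĩ].
/n/ stays [n].
/d/ (between /n/ and /a/): no rule targets it → [d].
/a/ (word-final) is in the target of rule 2 but the environment (before a nasal consonant) is not met → [a].

[lẽnkõˈnĩnda]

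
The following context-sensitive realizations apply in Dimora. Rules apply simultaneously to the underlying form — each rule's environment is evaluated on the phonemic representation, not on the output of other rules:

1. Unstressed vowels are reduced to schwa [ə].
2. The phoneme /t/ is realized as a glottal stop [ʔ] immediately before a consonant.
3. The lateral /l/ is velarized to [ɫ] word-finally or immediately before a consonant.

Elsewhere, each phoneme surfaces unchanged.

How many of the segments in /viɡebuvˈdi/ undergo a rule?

3

Segments that undergo a rule: /i/ → [ə] (rule 1); /e/ → [ə] (rule 1); /u/ → [ə] (rule 1).
All other segments surface unchanged.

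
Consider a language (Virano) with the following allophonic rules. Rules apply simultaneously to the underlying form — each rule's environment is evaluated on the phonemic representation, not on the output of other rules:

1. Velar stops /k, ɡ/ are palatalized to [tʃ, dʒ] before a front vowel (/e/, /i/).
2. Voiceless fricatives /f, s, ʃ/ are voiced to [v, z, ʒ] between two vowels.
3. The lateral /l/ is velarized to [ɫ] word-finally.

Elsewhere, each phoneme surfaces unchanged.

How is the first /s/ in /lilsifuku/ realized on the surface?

[s]

/s/ (between /l/ and /i/): rule 2 targets it, but not between two vowels → unchanged [s].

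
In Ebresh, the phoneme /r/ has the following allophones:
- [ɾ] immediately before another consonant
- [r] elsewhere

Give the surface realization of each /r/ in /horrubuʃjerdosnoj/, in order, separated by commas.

[ɾ], [r], [ɾ]

Occurrence 1 (position 3): immediately before another consonant → [ɾ].
Occurrence 2 (position 4): no conditioning environment matches → elsewhere allophone [r].
Occurrence 3 (position 11): immediately before another consonant → [ɾ].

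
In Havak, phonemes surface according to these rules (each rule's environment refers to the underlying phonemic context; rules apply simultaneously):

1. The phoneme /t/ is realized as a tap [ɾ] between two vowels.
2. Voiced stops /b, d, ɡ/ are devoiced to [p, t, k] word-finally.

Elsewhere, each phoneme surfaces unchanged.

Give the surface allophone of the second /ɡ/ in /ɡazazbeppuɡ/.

/ɡ/ (word-final) occurs word-finally → [k] by rule 2.

[k]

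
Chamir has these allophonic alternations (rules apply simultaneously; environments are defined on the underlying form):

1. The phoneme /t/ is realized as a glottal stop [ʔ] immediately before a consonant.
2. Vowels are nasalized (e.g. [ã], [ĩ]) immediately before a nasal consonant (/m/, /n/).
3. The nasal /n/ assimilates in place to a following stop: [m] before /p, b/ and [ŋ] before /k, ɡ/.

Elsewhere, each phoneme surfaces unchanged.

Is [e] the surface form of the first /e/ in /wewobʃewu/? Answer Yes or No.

/e/ (between /w/ and /w/) fails the environment for rule 2, so it stays [e].
The actual realization is [e], which matches [e].

Yes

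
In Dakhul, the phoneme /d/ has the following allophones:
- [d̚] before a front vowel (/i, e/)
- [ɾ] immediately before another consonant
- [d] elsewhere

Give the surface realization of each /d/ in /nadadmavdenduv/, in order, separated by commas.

Occurrence 1 (position 3): no conditioning environment matches → elsewhere allophone [d].
Occurrence 2 (position 5): immediately before another consonant → [ɾ].
Occurrence 3 (position 9): before a front vowel (/i, e/) → [d̚].
Occurrence 4 (position 12): no conditioning environment matches → elsewhere allophone [d].

[d], [ɾ], [d̚], [d]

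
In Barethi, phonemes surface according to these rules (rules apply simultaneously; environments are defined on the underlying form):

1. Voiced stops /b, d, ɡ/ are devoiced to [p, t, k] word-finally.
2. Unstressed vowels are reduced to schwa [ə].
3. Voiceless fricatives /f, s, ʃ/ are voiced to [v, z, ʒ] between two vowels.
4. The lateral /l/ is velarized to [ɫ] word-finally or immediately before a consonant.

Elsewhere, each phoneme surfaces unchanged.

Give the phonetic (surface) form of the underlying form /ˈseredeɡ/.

[ˈserədək]

/s/ — word-initial; rule 3 does not apply here → [s].
/e/ (between /s/ and /r/) fails the environment for rule 2, so it stays [e].
/r/ stays [r].
/e/ — between /r/ and /d/, in an unstressed syllable — surfaces as [ə] (rule 2).
/d/ (between /e/ and /e/) fails the environment for rule 1, so it stays [d].
/e/ meets the environment for rule 2 (in an unstressed syllable) → [ə].
/ɡ/ (word-final) occurs word-finally → [k] by rule 1.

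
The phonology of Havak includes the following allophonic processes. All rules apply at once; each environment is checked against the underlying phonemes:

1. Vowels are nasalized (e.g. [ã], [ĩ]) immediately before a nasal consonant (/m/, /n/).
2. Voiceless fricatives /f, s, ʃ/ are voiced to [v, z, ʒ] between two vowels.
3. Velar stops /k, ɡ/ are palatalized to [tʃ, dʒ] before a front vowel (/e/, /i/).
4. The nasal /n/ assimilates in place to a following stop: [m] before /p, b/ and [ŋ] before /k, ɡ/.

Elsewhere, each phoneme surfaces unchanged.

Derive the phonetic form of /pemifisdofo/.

[pẽmivisdovo]

/p/ — not in any rule's target class → [p].
/e/ (between /p/ and /m/) occurs before a nasal consonant → [ẽ] by rule 1.
/m/ (between /e/ and /i/): no rule targets it → [m].
/i/ (between /m/ and /f/): rule 1 targets it, but not before a nasal consonant → unchanged [i].
/f/ — between /i/ and /i/, between two vowels — surfaces as [v] (rule 2).
/i/ — between /f/ and /s/; rule 1 does not apply here → [i].
/s/ — between /i/ and /d/; rule 2 does not apply here → [s].
/d/ — not in any rule's target class → [d].
/o/ (between /d/ and /f/) fails the environment for rule 1, so it stays [o].
/f/ — between /o/ and /o/, between two vowels — surfaces as [v] (rule 2).
/o/ (word-final) is in the target of rule 1 but the environment (before a nasal consonant) is not met → [o].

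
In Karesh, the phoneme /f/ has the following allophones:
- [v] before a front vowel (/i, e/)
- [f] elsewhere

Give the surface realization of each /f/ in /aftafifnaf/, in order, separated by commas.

[f], [v], [f], [f]

Occurrence 1 (position 2): no conditioning environment matches → elsewhere allophone [f].
Occurrence 2 (position 5): before a front vowel (/i, e/) → [v].
Occurrence 3 (position 7): no conditioning environment matches → elsewhere allophone [f].
Occurrence 4 (position 10): no conditioning environment matches → elsewhere allophone [f].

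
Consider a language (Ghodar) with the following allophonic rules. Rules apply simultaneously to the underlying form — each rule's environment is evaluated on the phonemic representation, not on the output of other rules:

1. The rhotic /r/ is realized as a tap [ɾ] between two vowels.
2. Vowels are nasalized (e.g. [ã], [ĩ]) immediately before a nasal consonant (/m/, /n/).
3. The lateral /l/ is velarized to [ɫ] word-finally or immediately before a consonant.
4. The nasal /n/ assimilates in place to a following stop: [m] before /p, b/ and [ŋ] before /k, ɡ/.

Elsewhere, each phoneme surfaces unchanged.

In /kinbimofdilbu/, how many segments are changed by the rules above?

4

Segments that undergo a rule: /i/ → [ĩ] (rule 2); /n/ → [m] (rule 4); /i/ → [ĩ] (rule 2); /l/ → [ɫ] (rule 3).
All other segments surface unchanged.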